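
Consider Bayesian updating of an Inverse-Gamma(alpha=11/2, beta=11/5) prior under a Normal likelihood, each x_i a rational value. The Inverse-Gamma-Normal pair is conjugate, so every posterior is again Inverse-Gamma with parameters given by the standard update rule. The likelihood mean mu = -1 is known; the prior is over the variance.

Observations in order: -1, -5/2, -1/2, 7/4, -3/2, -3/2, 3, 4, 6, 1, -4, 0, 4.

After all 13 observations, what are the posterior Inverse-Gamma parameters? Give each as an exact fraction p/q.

alpha=12, beta=11517/160

obs 1: x=-1 → posterior Inverse-Gamma(6, 11/5)
obs 2: x=-5/2 → posterior Inverse-Gamma(13/2, 133/40)
obs 3: x=-1/2 → posterior Inverse-Gamma(7, 69/20)
obs 4: x=7/4 → posterior Inverse-Gamma(15/2, 1157/160)
obs 5: x=-3/2 → posterior Inverse-Gamma(8, 1177/160)
obs 6: x=-3/2 → posterior Inverse-Gamma(17/2, 1197/160)
obs 7: x=3 → posterior Inverse-Gamma(9, 2477/160)
obs 8: x=4 → posterior Inverse-Gamma(19/2, 4477/160)
obs 9: x=6 → posterior Inverse-Gamma(10, 8397/160)
obs 10: x=1 → posterior Inverse-Gamma(21/2, 8717/160)
obs 11: x=-4 → posterior Inverse-Gamma(11, 9437/160)
obs 12: x=0 → posterior Inverse-Gamma(23/2, 9517/160)
obs 13: x=4 → posterior Inverse-Gamma(12, 11517/160)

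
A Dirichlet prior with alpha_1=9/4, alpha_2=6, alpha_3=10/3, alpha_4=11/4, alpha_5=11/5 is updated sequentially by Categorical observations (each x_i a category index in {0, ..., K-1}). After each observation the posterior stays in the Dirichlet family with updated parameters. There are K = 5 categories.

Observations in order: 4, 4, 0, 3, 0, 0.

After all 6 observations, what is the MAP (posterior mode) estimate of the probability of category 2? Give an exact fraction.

obs 1: x=4 → posterior Dirichlet(9/4, 6, 10/3, 11/4, 16/5)
obs 2: x=4 → posterior Dirichlet(9/4, 6, 10/3, 11/4, 21/5)
obs 3: x=0 → posterior Dirichlet(13/4, 6, 10/3, 11/4, 21/5)
obs 4: x=3 → posterior Dirichlet(13/4, 6, 10/3, 15/4, 21/5)
obs 5: x=0 → posterior Dirichlet(17/4, 6, 10/3, 15/4, 21/5)
obs 6: x=0 → posterior Dirichlet(21/4, 6, 10/3, 15/4, 21/5)

35/263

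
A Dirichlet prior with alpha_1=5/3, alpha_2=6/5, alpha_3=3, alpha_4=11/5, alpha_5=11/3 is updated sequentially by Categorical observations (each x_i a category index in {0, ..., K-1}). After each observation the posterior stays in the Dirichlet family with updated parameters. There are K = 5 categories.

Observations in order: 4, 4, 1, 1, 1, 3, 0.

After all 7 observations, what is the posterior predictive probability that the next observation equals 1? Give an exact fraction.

63/281

obs 1: x=4 → posterior Dirichlet(5/3, 6/5, 3, 11/5, 14/3)
obs 2: x=4 → posterior Dirichlet(5/3, 6/5, 3, 11/5, 17/3)
obs 3: x=1 → posterior Dirichlet(5/3, 11/5, 3, 11/5, 17/3)
obs 4: x=1 → posterior Dirichlet(5/3, 16/5, 3, 11/5, 17/3)
obs 5: x=1 → posterior Dirichlet(5/3, 21/5, 3, 11/5, 17/3)
obs 6: x=3 → posterior Dirichlet(5/3, 21/5, 3, 16/5, 17/3)
obs 7: x=0 → posterior Dirichlet(8/3, 21/5, 3, 16/5, 17/3)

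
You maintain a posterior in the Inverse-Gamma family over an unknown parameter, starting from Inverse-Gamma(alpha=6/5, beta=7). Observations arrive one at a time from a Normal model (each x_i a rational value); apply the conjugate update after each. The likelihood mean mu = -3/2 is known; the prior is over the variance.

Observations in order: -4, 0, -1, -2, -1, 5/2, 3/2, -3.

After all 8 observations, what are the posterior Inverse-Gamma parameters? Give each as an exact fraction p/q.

alpha=26/5, beta=101/4

obs 1: x=-4 → posterior Inverse-Gamma(17/10, 81/8)
obs 2: x=0 → posterior Inverse-Gamma(11/5, 45/4)
obs 3: x=-1 → posterior Inverse-Gamma(27/10, 91/8)
obs 4: x=-2 → posterior Inverse-Gamma(16/5, 23/2)
obs 5: x=-1 → posterior Inverse-Gamma(37/10, 93/8)
obs 6: x=5/2 → posterior Inverse-Gamma(21/5, 157/8)
obs 7: x=3/2 → posterior Inverse-Gamma(47/10, 193/8)
obs 8: x=-3 → posterior Inverse-Gamma(26/5, 101/4)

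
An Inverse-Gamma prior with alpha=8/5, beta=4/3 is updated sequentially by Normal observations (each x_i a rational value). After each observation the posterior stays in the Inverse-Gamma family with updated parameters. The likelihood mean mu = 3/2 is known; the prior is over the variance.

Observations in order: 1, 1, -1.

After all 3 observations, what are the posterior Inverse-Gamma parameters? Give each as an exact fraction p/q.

alpha=31/10, beta=113/24

obs 1: x=1 → posterior Inverse-Gamma(21/10, 35/24)
obs 2: x=1 → posterior Inverse-Gamma(13/5, 19/12)
obs 3: x=-1 → posterior Inverse-Gamma(31/10, 113/24)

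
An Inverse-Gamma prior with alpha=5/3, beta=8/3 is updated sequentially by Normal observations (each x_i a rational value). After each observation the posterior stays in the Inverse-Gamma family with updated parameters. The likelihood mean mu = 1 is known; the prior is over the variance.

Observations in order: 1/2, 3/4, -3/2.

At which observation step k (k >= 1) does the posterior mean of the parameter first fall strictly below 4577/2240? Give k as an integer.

k = 2

obs 1: x=1/2 → posterior Inverse-Gamma(13/6, 67/24)
obs 2: x=3/4 → posterior Inverse-Gamma(8/3, 271/96)
obs 3: x=-3/2 → posterior Inverse-Gamma(19/6, 571/96)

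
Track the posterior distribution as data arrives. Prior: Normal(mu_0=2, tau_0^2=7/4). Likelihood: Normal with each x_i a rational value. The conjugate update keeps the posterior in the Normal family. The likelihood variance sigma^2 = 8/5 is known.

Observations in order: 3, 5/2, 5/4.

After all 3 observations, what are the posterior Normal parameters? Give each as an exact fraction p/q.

obs 1: x=3 → posterior Normal(169/67, 56/67)
obs 2: x=5/2 → posterior Normal(171/68, 28/51)
obs 3: x=5/4 → posterior Normal(1201/548, 56/137)

mu_0=1201/548, tau_0^2=56/137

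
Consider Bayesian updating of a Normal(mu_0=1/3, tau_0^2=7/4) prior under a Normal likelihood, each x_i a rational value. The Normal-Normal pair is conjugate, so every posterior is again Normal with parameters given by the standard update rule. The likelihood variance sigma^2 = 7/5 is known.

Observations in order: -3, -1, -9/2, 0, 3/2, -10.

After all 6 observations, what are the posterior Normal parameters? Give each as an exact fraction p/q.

obs 1: x=-3 → posterior Normal(-41/27, 7/9)
obs 2: x=-1 → posterior Normal(-4/3, 1/2)
obs 3: x=-9/2 → posterior Normal(-13/6, 7/19)
obs 4: x=0 → posterior Normal(-247/144, 7/24)
obs 5: x=3/2 → posterior Normal(-101/87, 7/29)
obs 6: x=-10 → posterior Normal(-251/102, 7/34)

mu_0=-251/102, tau_0^2=7/34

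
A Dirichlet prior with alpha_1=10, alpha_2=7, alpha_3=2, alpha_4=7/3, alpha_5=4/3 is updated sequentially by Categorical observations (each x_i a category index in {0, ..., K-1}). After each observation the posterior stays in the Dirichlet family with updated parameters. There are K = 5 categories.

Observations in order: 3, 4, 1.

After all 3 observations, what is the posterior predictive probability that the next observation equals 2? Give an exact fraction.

obs 1: x=3 → posterior Dirichlet(10, 7, 2, 10/3, 4/3)
obs 2: x=4 → posterior Dirichlet(10, 7, 2, 10/3, 7/3)
obs 3: x=1 → posterior Dirichlet(10, 8, 2, 10/3, 7/3)

6/77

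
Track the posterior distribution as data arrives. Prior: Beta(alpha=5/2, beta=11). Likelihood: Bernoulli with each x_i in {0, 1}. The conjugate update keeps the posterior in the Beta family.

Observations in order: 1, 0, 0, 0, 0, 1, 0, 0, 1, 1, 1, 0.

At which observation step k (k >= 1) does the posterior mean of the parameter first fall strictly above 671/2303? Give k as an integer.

obs 1: x=1 → posterior Beta(7/2, 11)
obs 2: x=0 → posterior Beta(7/2, 12)
obs 3: x=0 → posterior Beta(7/2, 13)
obs 4: x=0 → posterior Beta(7/2, 14)
obs 5: x=0 → posterior Beta(7/2, 15)
obs 6: x=1 → posterior Beta(9/2, 15)
obs 7: x=0 → posterior Beta(9/2, 16)
obs 8: x=0 → posterior Beta(9/2, 17)
obs 9: x=1 → posterior Beta(11/2, 17)
obs 10: x=1 → posterior Beta(13/2, 17)
obs 11: x=1 → posterior Beta(15/2, 17)
obs 12: x=0 → posterior Beta(15/2, 18)

k = 11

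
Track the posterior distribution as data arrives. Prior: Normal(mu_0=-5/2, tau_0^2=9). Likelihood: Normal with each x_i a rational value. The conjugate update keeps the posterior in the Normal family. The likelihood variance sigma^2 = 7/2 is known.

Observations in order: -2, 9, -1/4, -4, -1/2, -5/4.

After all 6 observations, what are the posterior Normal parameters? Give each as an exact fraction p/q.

obs 1: x=-2 → posterior Normal(-107/50, 63/25)
obs 2: x=9 → posterior Normal(217/86, 63/43)
obs 3: x=-1/4 → posterior Normal(104/61, 63/61)
obs 4: x=-4 → posterior Normal(32/79, 63/79)
obs 5: x=-1/2 → posterior Normal(23/97, 63/97)
obs 6: x=-5/4 → posterior Normal(1/230, 63/115)

mu_0=1/230, tau_0^2=63/115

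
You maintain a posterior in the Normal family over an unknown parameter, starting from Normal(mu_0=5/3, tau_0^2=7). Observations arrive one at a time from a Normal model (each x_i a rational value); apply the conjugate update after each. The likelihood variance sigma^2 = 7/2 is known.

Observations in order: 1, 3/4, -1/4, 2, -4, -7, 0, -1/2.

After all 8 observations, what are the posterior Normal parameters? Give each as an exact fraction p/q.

obs 1: x=1 → posterior Normal(11/9, 7/3)
obs 2: x=3/4 → posterior Normal(31/30, 7/5)
obs 3: x=-1/4 → posterior Normal(2/3, 1)
obs 4: x=2 → posterior Normal(26/27, 7/9)
obs 5: x=-4 → posterior Normal(2/33, 7/11)
obs 6: x=-7 → posterior Normal(-40/39, 7/13)
obs 7: x=0 → posterior Normal(-8/9, 7/15)
obs 8: x=-1/2 → posterior Normal(-43/51, 7/17)

mu_0=-43/51, tau_0^2=7/17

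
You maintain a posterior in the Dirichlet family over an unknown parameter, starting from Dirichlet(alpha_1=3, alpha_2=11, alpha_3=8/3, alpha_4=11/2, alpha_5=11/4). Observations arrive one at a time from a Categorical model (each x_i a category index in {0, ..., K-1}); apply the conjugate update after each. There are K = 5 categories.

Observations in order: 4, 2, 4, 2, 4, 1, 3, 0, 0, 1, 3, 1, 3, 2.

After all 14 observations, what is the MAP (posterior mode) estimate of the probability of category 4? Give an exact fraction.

obs 1: x=4 → posterior Dirichlet(3, 11, 8/3, 11/2, 15/4)
obs 2: x=2 → posterior Dirichlet(3, 11, 11/3, 11/2, 15/4)
obs 3: x=4 → posterior Dirichlet(3, 11, 11/3, 11/2, 19/4)
obs 4: x=2 → posterior Dirichlet(3, 11, 14/3, 11/2, 19/4)
obs 5: x=4 → posterior Dirichlet(3, 11, 14/3, 11/2, 23/4)
obs 6: x=1 → posterior Dirichlet(3, 12, 14/3, 11/2, 23/4)
obs 7: x=3 → posterior Dirichlet(3, 12, 14/3, 13/2, 23/4)
obs 8: x=0 → posterior Dirichlet(4, 12, 14/3, 13/2, 23/4)
obs 9: x=0 → posterior Dirichlet(5, 12, 14/3, 13/2, 23/4)
obs 10: x=1 → posterior Dirichlet(5, 13, 14/3, 13/2, 23/4)
obs 11: x=3 → posterior Dirichlet(5, 13, 14/3, 15/2, 23/4)
obs 12: x=1 → posterior Dirichlet(5, 14, 14/3, 15/2, 23/4)
obs 13: x=3 → posterior Dirichlet(5, 14, 14/3, 17/2, 23/4)
obs 14: x=2 → posterior Dirichlet(5, 14, 17/3, 17/2, 23/4)

57/407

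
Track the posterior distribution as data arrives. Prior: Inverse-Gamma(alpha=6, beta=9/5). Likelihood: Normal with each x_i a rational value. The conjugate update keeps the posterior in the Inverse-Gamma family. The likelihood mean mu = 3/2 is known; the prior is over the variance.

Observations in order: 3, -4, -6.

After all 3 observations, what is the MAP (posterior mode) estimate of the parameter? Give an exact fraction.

obs 1: x=3 → posterior Inverse-Gamma(13/2, 117/40)
obs 2: x=-4 → posterior Inverse-Gamma(7, 361/20)
obs 3: x=-6 → posterior Inverse-Gamma(15/2, 1847/40)

1847/340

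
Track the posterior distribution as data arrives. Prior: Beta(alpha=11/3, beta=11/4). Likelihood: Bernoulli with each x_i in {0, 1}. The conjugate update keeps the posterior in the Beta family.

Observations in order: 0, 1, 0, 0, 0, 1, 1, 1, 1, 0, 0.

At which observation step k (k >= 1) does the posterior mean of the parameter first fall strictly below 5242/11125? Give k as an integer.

k = 4

obs 1: x=0 → posterior Beta(11/3, 15/4)
obs 2: x=1 → posterior Beta(14/3, 15/4)
obs 3: x=0 → posterior Beta(14/3, 19/4)
obs 4: x=0 → posterior Beta(14/3, 23/4)
obs 5: x=0 → posterior Beta(14/3, 27/4)
obs 6: x=1 → posterior Beta(17/3, 27/4)
obs 7: x=1 → posterior Beta(20/3, 27/4)
obs 8: x=1 → posterior Beta(23/3, 27/4)
obs 9: x=1 → posterior Beta(26/3, 27/4)
obs 10: x=0 → posterior Beta(26/3, 31/4)
obs 11: x=0 → posterior Beta(26/3, 35/4)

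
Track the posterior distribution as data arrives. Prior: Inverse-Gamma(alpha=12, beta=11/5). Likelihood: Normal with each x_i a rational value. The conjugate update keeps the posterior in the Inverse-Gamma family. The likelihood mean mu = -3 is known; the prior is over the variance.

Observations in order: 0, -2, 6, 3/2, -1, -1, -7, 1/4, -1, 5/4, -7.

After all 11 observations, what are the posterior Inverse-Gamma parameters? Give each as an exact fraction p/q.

alpha=35/2, beta=7531/80

obs 1: x=0 → posterior Inverse-Gamma(25/2, 67/10)
obs 2: x=-2 → posterior Inverse-Gamma(13, 36/5)
obs 3: x=6 → posterior Inverse-Gamma(27/2, 477/10)
obs 4: x=3/2 → posterior Inverse-Gamma(14, 2313/40)
obs 5: x=-1 → posterior Inverse-Gamma(29/2, 2393/40)
obs 6: x=-1 → posterior Inverse-Gamma(15, 2473/40)
obs 7: x=-7 → posterior Inverse-Gamma(31/2, 2793/40)
obs 8: x=1/4 → posterior Inverse-Gamma(16, 12017/160)
obs 9: x=-1 → posterior Inverse-Gamma(33/2, 12337/160)
obs 10: x=5/4 → posterior Inverse-Gamma(17, 6891/80)
obs 11: x=-7 → posterior Inverse-Gamma(35/2, 7531/80)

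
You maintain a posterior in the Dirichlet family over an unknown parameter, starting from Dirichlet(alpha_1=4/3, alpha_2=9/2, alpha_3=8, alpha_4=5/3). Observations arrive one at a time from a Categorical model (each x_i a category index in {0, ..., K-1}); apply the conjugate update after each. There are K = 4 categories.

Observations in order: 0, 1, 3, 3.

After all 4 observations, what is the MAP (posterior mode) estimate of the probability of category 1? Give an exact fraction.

9/31

obs 1: x=0 → posterior Dirichlet(7/3, 9/2, 8, 5/3)
obs 2: x=1 → posterior Dirichlet(7/3, 11/2, 8, 5/3)
obs 3: x=3 → posterior Dirichlet(7/3, 11/2, 8, 8/3)
obs 4: x=3 → posterior Dirichlet(7/3, 11/2, 8, 11/3)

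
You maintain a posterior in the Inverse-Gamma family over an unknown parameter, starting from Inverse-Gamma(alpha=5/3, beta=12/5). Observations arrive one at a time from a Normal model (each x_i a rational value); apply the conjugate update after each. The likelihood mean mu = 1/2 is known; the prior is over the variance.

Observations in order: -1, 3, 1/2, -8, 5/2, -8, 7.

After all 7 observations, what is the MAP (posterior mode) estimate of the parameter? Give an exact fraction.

12243/740

obs 1: x=-1 → posterior Inverse-Gamma(13/6, 141/40)
obs 2: x=3 → posterior Inverse-Gamma(8/3, 133/20)
obs 3: x=1/2 → posterior Inverse-Gamma(19/6, 133/20)
obs 4: x=-8 → posterior Inverse-Gamma(11/3, 1711/40)
obs 5: x=5/2 → posterior Inverse-Gamma(25/6, 1791/40)
obs 6: x=-8 → posterior Inverse-Gamma(14/3, 809/10)
obs 7: x=7 → posterior Inverse-Gamma(31/6, 4081/40)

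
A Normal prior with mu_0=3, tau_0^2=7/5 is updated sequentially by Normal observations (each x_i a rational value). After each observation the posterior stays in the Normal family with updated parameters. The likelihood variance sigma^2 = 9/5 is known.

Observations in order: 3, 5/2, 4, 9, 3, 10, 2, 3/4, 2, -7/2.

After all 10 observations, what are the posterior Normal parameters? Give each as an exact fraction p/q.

mu_0=1025/316, tau_0^2=63/395

obs 1: x=3 → posterior Normal(3, 63/80)
obs 2: x=5/2 → posterior Normal(131/46, 63/115)
obs 3: x=4 → posterior Normal(187/60, 21/50)
obs 4: x=9 → posterior Normal(313/74, 63/185)
obs 5: x=3 → posterior Normal(355/88, 63/220)
obs 6: x=10 → posterior Normal(165/34, 21/85)
obs 7: x=2 → posterior Normal(523/116, 63/290)
obs 8: x=3/4 → posterior Normal(1067/260, 63/325)
obs 9: x=2 → posterior Normal(1123/288, 7/40)
obs 10: x=-7/2 → posterior Normal(1025/316, 63/395)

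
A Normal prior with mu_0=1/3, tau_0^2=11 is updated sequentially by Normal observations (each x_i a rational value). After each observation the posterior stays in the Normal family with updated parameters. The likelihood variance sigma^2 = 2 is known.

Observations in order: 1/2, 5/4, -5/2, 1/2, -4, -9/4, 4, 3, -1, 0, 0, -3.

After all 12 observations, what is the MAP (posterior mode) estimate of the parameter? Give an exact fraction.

obs 1: x=1/2 → posterior Normal(37/78, 22/13)
obs 2: x=5/4 → posterior Normal(239/288, 11/12)
obs 3: x=-5/2 → posterior Normal(-13/60, 22/35)
obs 4: x=1/2 → posterior Normal(-25/552, 11/23)
obs 5: x=-4 → posterior Normal(-553/684, 22/57)
obs 6: x=-9/4 → posterior Normal(-25/24, 11/34)
obs 7: x=4 → posterior Normal(-161/474, 22/79)
obs 8: x=3 → posterior Normal(37/540, 11/45)
obs 9: x=-1 → posterior Normal(-29/606, 22/101)
obs 10: x=0 → posterior Normal(-29/672, 11/56)
obs 11: x=0 → posterior Normal(-29/738, 22/123)
obs 12: x=-3 → posterior Normal(-227/804, 11/67)

-227/804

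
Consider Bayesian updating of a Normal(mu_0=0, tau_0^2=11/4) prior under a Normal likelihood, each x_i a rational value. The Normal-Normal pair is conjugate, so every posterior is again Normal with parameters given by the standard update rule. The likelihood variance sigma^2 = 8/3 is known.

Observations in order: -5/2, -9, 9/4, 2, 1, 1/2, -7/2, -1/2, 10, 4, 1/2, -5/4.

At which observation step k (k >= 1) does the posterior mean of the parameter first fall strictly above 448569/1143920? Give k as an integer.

k = 11

obs 1: x=-5/2 → posterior Normal(-33/26, 88/65)
obs 2: x=-9 → posterior Normal(-759/196, 44/49)
obs 3: x=9/4 → posterior Normal(-1221/524, 88/131)
obs 4: x=2 → posterior Normal(-957/656, 22/41)
obs 5: x=1 → posterior Normal(-825/788, 88/197)
obs 6: x=1/2 → posterior Normal(-33/40, 44/115)
obs 7: x=-7/2 → posterior Normal(-1221/1052, 88/263)
obs 8: x=-1/2 → posterior Normal(-1287/1184, 11/37)
obs 9: x=10 → posterior Normal(33/1316, 88/329)
obs 10: x=4 → posterior Normal(561/1448, 44/181)
obs 11: x=1/2 → posterior Normal(627/1580, 88/395)
obs 12: x=-5/4 → posterior Normal(231/856, 22/107)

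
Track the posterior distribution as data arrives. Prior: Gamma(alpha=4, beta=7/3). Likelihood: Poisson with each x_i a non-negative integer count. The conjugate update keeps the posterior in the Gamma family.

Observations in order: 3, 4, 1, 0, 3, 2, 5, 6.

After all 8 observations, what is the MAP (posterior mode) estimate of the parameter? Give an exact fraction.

81/31

obs 1: x=3 → posterior Gamma(7, 10/3)
obs 2: x=4 → posterior Gamma(11, 13/3)
obs 3: x=1 → posterior Gamma(12, 16/3)
obs 4: x=0 → posterior Gamma(12, 19/3)
obs 5: x=3 → posterior Gamma(15, 22/3)
obs 6: x=2 → posterior Gamma(17, 25/3)
obs 7: x=5 → posterior Gamma(22, 28/3)
obs 8: x=6 → posterior Gamma(28, 31/3)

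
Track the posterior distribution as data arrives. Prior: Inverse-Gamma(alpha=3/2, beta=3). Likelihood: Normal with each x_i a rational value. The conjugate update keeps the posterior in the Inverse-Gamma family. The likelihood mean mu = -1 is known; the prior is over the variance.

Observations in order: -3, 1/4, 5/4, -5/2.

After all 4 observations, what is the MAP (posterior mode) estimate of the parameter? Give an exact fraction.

obs 1: x=-3 → posterior Inverse-Gamma(2, 5)
obs 2: x=1/4 → posterior Inverse-Gamma(5/2, 185/32)
obs 3: x=5/4 → posterior Inverse-Gamma(3, 133/16)
obs 4: x=-5/2 → posterior Inverse-Gamma(7/2, 151/16)

151/72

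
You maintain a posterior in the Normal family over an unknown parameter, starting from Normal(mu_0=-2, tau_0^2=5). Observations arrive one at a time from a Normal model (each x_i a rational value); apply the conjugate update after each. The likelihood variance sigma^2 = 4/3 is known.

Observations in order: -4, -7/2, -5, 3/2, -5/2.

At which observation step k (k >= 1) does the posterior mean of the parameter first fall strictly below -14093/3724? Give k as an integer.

k = 3

obs 1: x=-4 → posterior Normal(-68/19, 20/19)
obs 2: x=-7/2 → posterior Normal(-241/68, 10/17)
obs 3: x=-5 → posterior Normal(-391/98, 20/49)
obs 4: x=3/2 → posterior Normal(-173/64, 5/16)
obs 5: x=-5/2 → posterior Normal(-421/158, 20/79)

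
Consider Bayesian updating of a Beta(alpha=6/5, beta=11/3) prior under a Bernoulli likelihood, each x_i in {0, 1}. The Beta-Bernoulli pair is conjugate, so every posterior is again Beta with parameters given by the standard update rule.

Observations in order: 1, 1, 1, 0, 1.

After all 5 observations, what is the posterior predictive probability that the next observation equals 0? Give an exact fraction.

obs 1: x=1 → posterior Beta(11/5, 11/3)
obs 2: x=1 → posterior Beta(16/5, 11/3)
obs 3: x=1 → posterior Beta(21/5, 11/3)
obs 4: x=0 → posterior Beta(21/5, 14/3)
obs 5: x=1 → posterior Beta(26/5, 14/3)

35/74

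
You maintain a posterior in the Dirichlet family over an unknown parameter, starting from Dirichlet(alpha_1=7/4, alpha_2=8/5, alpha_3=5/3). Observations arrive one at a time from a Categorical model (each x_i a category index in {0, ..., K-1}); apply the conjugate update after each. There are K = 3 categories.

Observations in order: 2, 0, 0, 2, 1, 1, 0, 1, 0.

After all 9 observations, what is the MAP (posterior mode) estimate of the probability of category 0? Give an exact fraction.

obs 1: x=2 → posterior Dirichlet(7/4, 8/5, 8/3)
obs 2: x=0 → posterior Dirichlet(11/4, 8/5, 8/3)
obs 3: x=0 → posterior Dirichlet(15/4, 8/5, 8/3)
obs 4: x=2 → posterior Dirichlet(15/4, 8/5, 11/3)
obs 5: x=1 → posterior Dirichlet(15/4, 13/5, 11/3)
obs 6: x=1 → posterior Dirichlet(15/4, 18/5, 11/3)
obs 7: x=0 → posterior Dirichlet(19/4, 18/5, 11/3)
obs 8: x=1 → posterior Dirichlet(19/4, 23/5, 11/3)
obs 9: x=0 → posterior Dirichlet(23/4, 23/5, 11/3)

285/661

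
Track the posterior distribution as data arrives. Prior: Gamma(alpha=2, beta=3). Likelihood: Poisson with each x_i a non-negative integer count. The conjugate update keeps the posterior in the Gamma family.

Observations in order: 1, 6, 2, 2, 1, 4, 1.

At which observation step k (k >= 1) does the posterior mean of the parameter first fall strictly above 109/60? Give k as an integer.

obs 1: x=1 → posterior Gamma(3, 4)
obs 2: x=6 → posterior Gamma(9, 5)
obs 3: x=2 → posterior Gamma(11, 6)
obs 4: x=2 → posterior Gamma(13, 7)
obs 5: x=1 → posterior Gamma(14, 8)
obs 6: x=4 → posterior Gamma(18, 9)
obs 7: x=1 → posterior Gamma(19, 10)

k = 3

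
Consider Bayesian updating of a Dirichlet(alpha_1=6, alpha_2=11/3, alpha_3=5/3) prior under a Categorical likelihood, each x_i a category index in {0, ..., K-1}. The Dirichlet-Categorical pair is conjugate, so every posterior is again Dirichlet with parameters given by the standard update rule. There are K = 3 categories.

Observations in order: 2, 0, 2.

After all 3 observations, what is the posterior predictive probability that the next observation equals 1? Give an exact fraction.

11/43

obs 1: x=2 → posterior Dirichlet(6, 11/3, 8/3)
obs 2: x=0 → posterior Dirichlet(7, 11/3, 8/3)
obs 3: x=2 → posterior Dirichlet(7, 11/3, 11/3)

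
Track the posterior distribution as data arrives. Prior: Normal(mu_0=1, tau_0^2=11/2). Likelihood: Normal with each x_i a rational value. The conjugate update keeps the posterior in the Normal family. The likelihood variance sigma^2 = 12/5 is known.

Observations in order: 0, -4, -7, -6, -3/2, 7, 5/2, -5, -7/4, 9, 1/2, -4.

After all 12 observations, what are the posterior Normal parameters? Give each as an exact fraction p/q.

obs 1: x=0 → posterior Normal(24/79, 132/79)
obs 2: x=-4 → posterior Normal(-98/67, 66/67)
obs 3: x=-7 → posterior Normal(-83/27, 44/63)
obs 4: x=-6 → posterior Normal(-911/244, 33/61)
obs 5: x=-3/2 → posterior Normal(-1987/598, 132/299)
obs 6: x=7 → posterior Normal(-1217/708, 22/59)
obs 7: x=5/2 → posterior Normal(-471/409, 132/409)
obs 8: x=-5 → posterior Normal(-373/232, 33/116)
obs 9: x=-7/4 → posterior Normal(-1123/692, 44/173)
obs 10: x=9 → posterior Normal(-1389/2296, 66/287)
obs 11: x=1/2 → posterior Normal(-1279/2516, 132/629)
obs 12: x=-4 → posterior Normal(-2159/2736, 11/57)

mu_0=-2159/2736, tau_0^2=11/57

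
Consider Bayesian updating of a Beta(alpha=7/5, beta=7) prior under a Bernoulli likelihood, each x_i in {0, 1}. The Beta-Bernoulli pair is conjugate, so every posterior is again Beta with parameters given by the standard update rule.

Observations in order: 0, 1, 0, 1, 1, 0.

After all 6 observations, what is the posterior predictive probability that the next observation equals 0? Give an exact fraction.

obs 1: x=0 → posterior Beta(7/5, 8)
obs 2: x=1 → posterior Beta(12/5, 8)
obs 3: x=0 → posterior Beta(12/5, 9)
obs 4: x=1 → posterior Beta(17/5, 9)
obs 5: x=1 → posterior Beta(22/5, 9)
obs 6: x=0 → posterior Beta(22/5, 10)

25/36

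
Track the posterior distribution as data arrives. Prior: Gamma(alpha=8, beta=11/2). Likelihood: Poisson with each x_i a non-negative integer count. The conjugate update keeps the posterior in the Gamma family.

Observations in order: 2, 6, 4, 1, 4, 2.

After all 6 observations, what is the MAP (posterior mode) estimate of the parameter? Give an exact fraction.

52/23

obs 1: x=2 → posterior Gamma(10, 13/2)
obs 2: x=6 → posterior Gamma(16, 15/2)
obs 3: x=4 → posterior Gamma(20, 17/2)
obs 4: x=1 → posterior Gamma(21, 19/2)
obs 5: x=4 → posterior Gamma(25, 21/2)
obs 6: x=2 → posterior Gamma(27, 23/2)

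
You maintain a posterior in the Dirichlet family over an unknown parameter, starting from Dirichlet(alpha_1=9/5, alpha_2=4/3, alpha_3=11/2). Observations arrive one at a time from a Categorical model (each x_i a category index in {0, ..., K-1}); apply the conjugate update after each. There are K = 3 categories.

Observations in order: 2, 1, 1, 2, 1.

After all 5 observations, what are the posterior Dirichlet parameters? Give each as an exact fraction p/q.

obs 1: x=2 → posterior Dirichlet(9/5, 4/3, 13/2)
obs 2: x=1 → posterior Dirichlet(9/5, 7/3, 13/2)
obs 3: x=1 → posterior Dirichlet(9/5, 10/3, 13/2)
obs 4: x=2 → posterior Dirichlet(9/5, 10/3, 15/2)
obs 5: x=1 → posterior Dirichlet(9/5, 13/3, 15/2)

alpha_1=9/5, alpha_2=13/3, alpha_3=15/2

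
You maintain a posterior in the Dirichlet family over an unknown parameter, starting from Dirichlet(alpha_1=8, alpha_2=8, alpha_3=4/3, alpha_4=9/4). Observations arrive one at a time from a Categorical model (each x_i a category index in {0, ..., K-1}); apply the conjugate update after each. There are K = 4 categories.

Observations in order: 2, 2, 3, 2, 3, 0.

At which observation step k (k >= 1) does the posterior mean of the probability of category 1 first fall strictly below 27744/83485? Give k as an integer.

obs 1: x=2 → posterior Dirichlet(8, 8, 7/3, 9/4)
obs 2: x=2 → posterior Dirichlet(8, 8, 10/3, 9/4)
obs 3: x=3 → posterior Dirichlet(8, 8, 10/3, 13/4)
obs 4: x=2 → posterior Dirichlet(8, 8, 13/3, 13/4)
obs 5: x=3 → posterior Dirichlet(8, 8, 13/3, 17/4)
obs 6: x=0 → posterior Dirichlet(9, 8, 13/3, 17/4)

k = 5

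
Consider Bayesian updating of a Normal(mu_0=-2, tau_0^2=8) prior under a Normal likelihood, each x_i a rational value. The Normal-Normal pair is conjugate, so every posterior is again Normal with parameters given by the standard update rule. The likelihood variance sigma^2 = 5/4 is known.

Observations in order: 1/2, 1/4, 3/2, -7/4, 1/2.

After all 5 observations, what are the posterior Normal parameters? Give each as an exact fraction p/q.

obs 1: x=1/2 → posterior Normal(6/37, 40/37)
obs 2: x=1/4 → posterior Normal(14/69, 40/69)
obs 3: x=3/2 → posterior Normal(62/101, 40/101)
obs 4: x=-7/4 → posterior Normal(6/133, 40/133)
obs 5: x=1/2 → posterior Normal(2/15, 8/33)

mu_0=2/15, tau_0^2=8/33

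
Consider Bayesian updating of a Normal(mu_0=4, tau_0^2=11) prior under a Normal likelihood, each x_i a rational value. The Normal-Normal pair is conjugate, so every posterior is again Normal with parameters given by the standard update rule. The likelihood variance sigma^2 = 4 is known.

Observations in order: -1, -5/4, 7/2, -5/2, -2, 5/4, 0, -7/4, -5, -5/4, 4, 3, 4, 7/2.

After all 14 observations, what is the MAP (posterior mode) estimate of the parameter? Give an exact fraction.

131/316

obs 1: x=-1 → posterior Normal(1/3, 44/15)
obs 2: x=-5/4 → posterior Normal(-35/104, 22/13)
obs 3: x=7/2 → posterior Normal(119/148, 44/37)
obs 4: x=-5/2 → posterior Normal(3/64, 11/12)
obs 5: x=-2 → posterior Normal(-79/236, 44/59)
obs 6: x=5/4 → posterior Normal(-3/35, 22/35)
obs 7: x=0 → posterior Normal(-2/27, 44/81)
obs 8: x=-7/4 → posterior Normal(-101/368, 11/23)
obs 9: x=-5 → posterior Normal(-321/412, 44/103)
obs 10: x=-5/4 → posterior Normal(-47/57, 22/57)
obs 11: x=4 → posterior Normal(-2/5, 44/125)
obs 12: x=3 → posterior Normal(-1/8, 11/34)
obs 13: x=4 → posterior Normal(9/49, 44/147)
obs 14: x=7/2 → posterior Normal(131/316, 22/79)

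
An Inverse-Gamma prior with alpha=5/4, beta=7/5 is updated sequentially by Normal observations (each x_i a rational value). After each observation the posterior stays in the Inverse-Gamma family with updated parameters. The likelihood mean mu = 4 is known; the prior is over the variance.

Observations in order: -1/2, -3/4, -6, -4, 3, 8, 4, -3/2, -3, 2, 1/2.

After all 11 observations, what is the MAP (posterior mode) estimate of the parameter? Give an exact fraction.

25769/1240

obs 1: x=-1/2 → posterior Inverse-Gamma(7/4, 461/40)
obs 2: x=-3/4 → posterior Inverse-Gamma(9/4, 3649/160)
obs 3: x=-6 → posterior Inverse-Gamma(11/4, 11649/160)
obs 4: x=-4 → posterior Inverse-Gamma(13/4, 16769/160)
obs 5: x=3 → posterior Inverse-Gamma(15/4, 16849/160)
obs 6: x=8 → posterior Inverse-Gamma(17/4, 18129/160)
obs 7: x=4 → posterior Inverse-Gamma(19/4, 18129/160)
obs 8: x=-3/2 → posterior Inverse-Gamma(21/4, 20549/160)
obs 9: x=-3 → posterior Inverse-Gamma(23/4, 24469/160)
obs 10: x=2 → posterior Inverse-Gamma(25/4, 24789/160)
obs 11: x=1/2 → posterior Inverse-Gamma(27/4, 25769/160)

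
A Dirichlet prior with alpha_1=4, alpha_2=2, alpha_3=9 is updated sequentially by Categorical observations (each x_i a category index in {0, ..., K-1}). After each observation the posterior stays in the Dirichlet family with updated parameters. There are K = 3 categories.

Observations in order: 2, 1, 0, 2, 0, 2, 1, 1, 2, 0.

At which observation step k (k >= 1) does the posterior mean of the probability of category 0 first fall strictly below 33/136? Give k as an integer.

obs 1: x=2 → posterior Dirichlet(4, 2, 10)
obs 2: x=1 → posterior Dirichlet(4, 3, 10)
obs 3: x=0 → posterior Dirichlet(5, 3, 10)
obs 4: x=2 → posterior Dirichlet(5, 3, 11)
obs 5: x=0 → posterior Dirichlet(6, 3, 11)
obs 6: x=2 → posterior Dirichlet(6, 3, 12)
obs 7: x=1 → posterior Dirichlet(6, 4, 12)
obs 8: x=1 → posterior Dirichlet(6, 5, 12)
obs 9: x=2 → posterior Dirichlet(6, 5, 13)
obs 10: x=0 → posterior Dirichlet(7, 5, 13)

k = 2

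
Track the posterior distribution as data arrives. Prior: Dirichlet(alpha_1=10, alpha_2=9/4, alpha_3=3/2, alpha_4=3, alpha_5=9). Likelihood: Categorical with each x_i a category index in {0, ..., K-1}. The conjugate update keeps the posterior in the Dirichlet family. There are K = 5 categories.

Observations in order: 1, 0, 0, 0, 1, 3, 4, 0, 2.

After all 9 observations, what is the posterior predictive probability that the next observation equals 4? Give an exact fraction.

obs 1: x=1 → posterior Dirichlet(10, 13/4, 3/2, 3, 9)
obs 2: x=0 → posterior Dirichlet(11, 13/4, 3/2, 3, 9)
obs 3: x=0 → posterior Dirichlet(12, 13/4, 3/2, 3, 9)
obs 4: x=0 → posterior Dirichlet(13, 13/4, 3/2, 3, 9)
obs 5: x=1 → posterior Dirichlet(13, 17/4, 3/2, 3, 9)
obs 6: x=3 → posterior Dirichlet(13, 17/4, 3/2, 4, 9)
obs 7: x=4 → posterior Dirichlet(13, 17/4, 3/2, 4, 10)
obs 8: x=0 → posterior Dirichlet(14, 17/4, 3/2, 4, 10)
obs 9: x=2 → posterior Dirichlet(14, 17/4, 5/2, 4, 10)

40/139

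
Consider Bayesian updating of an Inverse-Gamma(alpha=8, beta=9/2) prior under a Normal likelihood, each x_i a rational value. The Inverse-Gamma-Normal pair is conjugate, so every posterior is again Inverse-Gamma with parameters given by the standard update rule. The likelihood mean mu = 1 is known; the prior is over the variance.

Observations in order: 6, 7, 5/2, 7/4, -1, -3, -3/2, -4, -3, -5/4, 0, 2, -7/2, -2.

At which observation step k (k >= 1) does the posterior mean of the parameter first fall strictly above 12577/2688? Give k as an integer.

k = 7

obs 1: x=6 → posterior Inverse-Gamma(17/2, 17)
obs 2: x=7 → posterior Inverse-Gamma(9, 35)
obs 3: x=5/2 → posterior Inverse-Gamma(19/2, 289/8)
obs 4: x=7/4 → posterior Inverse-Gamma(10, 1165/32)
obs 5: x=-1 → posterior Inverse-Gamma(21/2, 1229/32)
obs 6: x=-3 → posterior Inverse-Gamma(11, 1485/32)
obs 7: x=-3/2 → posterior Inverse-Gamma(23/2, 1585/32)
obs 8: x=-4 → posterior Inverse-Gamma(12, 1985/32)
obs 9: x=-3 → posterior Inverse-Gamma(25/2, 2241/32)
obs 10: x=-5/4 → posterior Inverse-Gamma(13, 1161/16)
obs 11: x=0 → posterior Inverse-Gamma(27/2, 1169/16)
obs 12: x=2 → posterior Inverse-Gamma(14, 1177/16)
obs 13: x=-7/2 → posterior Inverse-Gamma(29/2, 1339/16)
obs 14: x=-2 → posterior Inverse-Gamma(15, 1411/16)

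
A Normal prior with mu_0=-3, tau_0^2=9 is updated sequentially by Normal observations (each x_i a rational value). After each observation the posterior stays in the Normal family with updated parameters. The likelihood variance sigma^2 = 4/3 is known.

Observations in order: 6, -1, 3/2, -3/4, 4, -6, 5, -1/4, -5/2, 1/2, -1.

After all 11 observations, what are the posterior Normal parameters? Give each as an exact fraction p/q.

obs 1: x=6 → posterior Normal(150/31, 36/31)
obs 2: x=-1 → posterior Normal(123/58, 18/29)
obs 3: x=3/2 → posterior Normal(327/170, 36/85)
obs 4: x=-3/4 → posterior Normal(573/448, 9/28)
obs 5: x=4 → posterior Normal(1005/556, 36/139)
obs 6: x=-6 → posterior Normal(357/664, 18/83)
obs 7: x=5 → posterior Normal(897/772, 36/193)
obs 8: x=-1/4 → posterior Normal(87/88, 9/55)
obs 9: x=-5/2 → posterior Normal(150/247, 36/247)
obs 10: x=1/2 → posterior Normal(327/548, 18/137)
obs 11: x=-1 → posterior Normal(39/86, 36/301)

mu_0=39/86, tau_0^2=36/301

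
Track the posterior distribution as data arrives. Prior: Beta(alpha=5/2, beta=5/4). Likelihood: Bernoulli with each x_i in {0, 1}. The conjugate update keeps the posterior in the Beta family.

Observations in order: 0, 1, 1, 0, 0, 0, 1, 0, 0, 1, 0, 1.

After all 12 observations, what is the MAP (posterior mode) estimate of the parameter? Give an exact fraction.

26/55

obs 1: x=0 → posterior Beta(5/2, 9/4)
obs 2: x=1 → posterior Beta(7/2, 9/4)
obs 3: x=1 → posterior Beta(9/2, 9/4)
obs 4: x=0 → posterior Beta(9/2, 13/4)
obs 5: x=0 → posterior Beta(9/2, 17/4)
obs 6: x=0 → posterior Beta(9/2, 21/4)
obs 7: x=1 → posterior Beta(11/2, 21/4)
obs 8: x=0 → posterior Beta(11/2, 25/4)
obs 9: x=0 → posterior Beta(11/2, 29/4)
obs 10: x=1 → posterior Beta(13/2, 29/4)
obs 11: x=0 → posterior Beta(13/2, 33/4)
obs 12: x=1 → posterior Beta(15/2, 33/4)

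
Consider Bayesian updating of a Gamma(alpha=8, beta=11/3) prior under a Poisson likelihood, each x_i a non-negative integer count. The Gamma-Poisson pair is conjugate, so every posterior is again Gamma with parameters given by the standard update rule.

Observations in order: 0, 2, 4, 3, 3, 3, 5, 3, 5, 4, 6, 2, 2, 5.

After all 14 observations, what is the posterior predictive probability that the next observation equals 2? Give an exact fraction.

33867101315296655198164150373912216120872432570046592740446381757161849054595973740348120566889715/158328649733725933215684812036126509343844490625293380446724805836968340848208620339105184100646912

obs 1: x=0 → posterior Gamma(8, 14/3)
obs 2: x=2 → posterior Gamma(10, 17/3)
obs 3: x=4 → posterior Gamma(14, 20/3)
obs 4: x=3 → posterior Gamma(17, 23/3)
obs 5: x=3 → posterior Gamma(20, 26/3)
obs 6: x=3 → posterior Gamma(23, 29/3)
obs 7: x=5 → posterior Gamma(28, 32/3)
obs 8: x=3 → posterior Gamma(31, 35/3)
obs 9: x=5 → posterior Gamma(36, 38/3)
obs 10: x=4 → posterior Gamma(40, 41/3)
obs 11: x=6 → posterior Gamma(46, 44/3)
obs 12: x=2 → posterior Gamma(48, 47/3)
obs 13: x=2 → posterior Gamma(50, 50/3)
obs 14: x=5 → posterior Gamma(55, 53/3)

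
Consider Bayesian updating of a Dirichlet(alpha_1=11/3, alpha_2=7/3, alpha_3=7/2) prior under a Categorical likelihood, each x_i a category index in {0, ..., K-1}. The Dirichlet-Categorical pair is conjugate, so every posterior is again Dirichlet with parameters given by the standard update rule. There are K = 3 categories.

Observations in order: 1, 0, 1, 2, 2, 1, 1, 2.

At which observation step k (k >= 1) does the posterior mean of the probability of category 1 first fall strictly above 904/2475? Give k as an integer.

obs 1: x=1 → posterior Dirichlet(11/3, 10/3, 7/2)
obs 2: x=0 → posterior Dirichlet(14/3, 10/3, 7/2)
obs 3: x=1 → posterior Dirichlet(14/3, 13/3, 7/2)
obs 4: x=2 → posterior Dirichlet(14/3, 13/3, 9/2)
obs 5: x=2 → posterior Dirichlet(14/3, 13/3, 11/2)
obs 6: x=1 → posterior Dirichlet(14/3, 16/3, 11/2)
obs 7: x=1 → posterior Dirichlet(14/3, 19/3, 11/2)
obs 8: x=2 → posterior Dirichlet(14/3, 19/3, 13/2)

k = 7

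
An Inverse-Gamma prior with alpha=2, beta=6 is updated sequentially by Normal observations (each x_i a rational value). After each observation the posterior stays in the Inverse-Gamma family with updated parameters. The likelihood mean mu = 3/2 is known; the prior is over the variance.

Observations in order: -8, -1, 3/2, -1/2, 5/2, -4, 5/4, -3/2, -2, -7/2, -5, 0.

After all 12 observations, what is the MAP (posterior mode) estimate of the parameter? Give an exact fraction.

obs 1: x=-8 → posterior Inverse-Gamma(5/2, 409/8)
obs 2: x=-1 → posterior Inverse-Gamma(3, 217/4)
obs 3: x=3/2 → posterior Inverse-Gamma(7/2, 217/4)
obs 4: x=-1/2 → posterior Inverse-Gamma(4, 225/4)
obs 5: x=5/2 → posterior Inverse-Gamma(9/2, 227/4)
obs 6: x=-4 → posterior Inverse-Gamma(5, 575/8)
obs 7: x=5/4 → posterior Inverse-Gamma(11/2, 2301/32)
obs 8: x=-3/2 → posterior Inverse-Gamma(6, 2445/32)
obs 9: x=-2 → posterior Inverse-Gamma(13/2, 2641/32)
obs 10: x=-7/2 → posterior Inverse-Gamma(7, 3041/32)
obs 11: x=-5 → posterior Inverse-Gamma(15/2, 3717/32)
obs 12: x=0 → posterior Inverse-Gamma(8, 3753/32)

417/32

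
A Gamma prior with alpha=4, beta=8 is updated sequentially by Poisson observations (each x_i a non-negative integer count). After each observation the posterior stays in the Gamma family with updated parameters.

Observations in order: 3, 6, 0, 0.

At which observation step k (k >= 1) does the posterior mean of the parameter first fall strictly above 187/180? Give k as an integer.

k = 2

obs 1: x=3 → posterior Gamma(7, 9)
obs 2: x=6 → posterior Gamma(13, 10)
obs 3: x=0 → posterior Gamma(13, 11)
obs 4: x=0 → posterior Gamma(13, 12)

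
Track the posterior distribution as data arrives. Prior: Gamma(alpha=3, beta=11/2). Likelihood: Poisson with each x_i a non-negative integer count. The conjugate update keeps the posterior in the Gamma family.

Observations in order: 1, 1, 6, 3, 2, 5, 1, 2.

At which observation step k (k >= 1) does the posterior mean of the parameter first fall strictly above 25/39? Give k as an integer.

obs 1: x=1 → posterior Gamma(4, 13/2)
obs 2: x=1 → posterior Gamma(5, 15/2)
obs 3: x=6 → posterior Gamma(11, 17/2)
obs 4: x=3 → posterior Gamma(14, 19/2)
obs 5: x=2 → posterior Gamma(16, 21/2)
obs 6: x=5 → posterior Gamma(21, 23/2)
obs 7: x=1 → posterior Gamma(22, 25/2)
obs 8: x=2 → posterior Gamma(24, 27/2)

k = 2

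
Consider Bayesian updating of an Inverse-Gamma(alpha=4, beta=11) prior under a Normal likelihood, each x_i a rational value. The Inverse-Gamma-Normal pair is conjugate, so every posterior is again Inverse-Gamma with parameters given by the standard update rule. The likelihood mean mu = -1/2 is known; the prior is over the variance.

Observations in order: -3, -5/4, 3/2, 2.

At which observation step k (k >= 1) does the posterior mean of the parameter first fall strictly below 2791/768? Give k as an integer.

k = 2

obs 1: x=-3 → posterior Inverse-Gamma(9/2, 113/8)
obs 2: x=-5/4 → posterior Inverse-Gamma(5, 461/32)
obs 3: x=3/2 → posterior Inverse-Gamma(11/2, 525/32)
obs 4: x=2 → posterior Inverse-Gamma(6, 625/32)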